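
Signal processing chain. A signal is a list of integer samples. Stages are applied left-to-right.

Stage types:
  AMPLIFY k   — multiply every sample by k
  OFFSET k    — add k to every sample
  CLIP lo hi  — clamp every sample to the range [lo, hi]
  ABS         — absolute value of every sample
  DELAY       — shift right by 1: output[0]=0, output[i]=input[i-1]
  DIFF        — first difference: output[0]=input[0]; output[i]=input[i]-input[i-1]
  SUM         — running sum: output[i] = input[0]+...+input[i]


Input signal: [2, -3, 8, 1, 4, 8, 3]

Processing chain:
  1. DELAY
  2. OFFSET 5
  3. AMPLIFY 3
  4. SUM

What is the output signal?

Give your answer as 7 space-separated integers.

Input: [2, -3, 8, 1, 4, 8, 3]
Stage 1 (DELAY): [0, 2, -3, 8, 1, 4, 8] = [0, 2, -3, 8, 1, 4, 8] -> [0, 2, -3, 8, 1, 4, 8]
Stage 2 (OFFSET 5): 0+5=5, 2+5=7, -3+5=2, 8+5=13, 1+5=6, 4+5=9, 8+5=13 -> [5, 7, 2, 13, 6, 9, 13]
Stage 3 (AMPLIFY 3): 5*3=15, 7*3=21, 2*3=6, 13*3=39, 6*3=18, 9*3=27, 13*3=39 -> [15, 21, 6, 39, 18, 27, 39]
Stage 4 (SUM): sum[0..0]=15, sum[0..1]=36, sum[0..2]=42, sum[0..3]=81, sum[0..4]=99, sum[0..5]=126, sum[0..6]=165 -> [15, 36, 42, 81, 99, 126, 165]

Answer: 15 36 42 81 99 126 165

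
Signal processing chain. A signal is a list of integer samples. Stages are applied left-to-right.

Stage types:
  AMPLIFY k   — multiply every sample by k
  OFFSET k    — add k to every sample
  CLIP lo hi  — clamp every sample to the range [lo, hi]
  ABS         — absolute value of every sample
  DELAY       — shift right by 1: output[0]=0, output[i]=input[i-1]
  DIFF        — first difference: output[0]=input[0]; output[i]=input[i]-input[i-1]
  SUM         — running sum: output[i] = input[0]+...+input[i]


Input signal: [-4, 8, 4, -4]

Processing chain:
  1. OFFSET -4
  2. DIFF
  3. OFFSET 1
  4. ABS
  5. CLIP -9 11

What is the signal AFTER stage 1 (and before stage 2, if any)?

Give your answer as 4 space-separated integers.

Answer: -8 4 0 -8

Derivation:
Input: [-4, 8, 4, -4]
Stage 1 (OFFSET -4): -4+-4=-8, 8+-4=4, 4+-4=0, -4+-4=-8 -> [-8, 4, 0, -8]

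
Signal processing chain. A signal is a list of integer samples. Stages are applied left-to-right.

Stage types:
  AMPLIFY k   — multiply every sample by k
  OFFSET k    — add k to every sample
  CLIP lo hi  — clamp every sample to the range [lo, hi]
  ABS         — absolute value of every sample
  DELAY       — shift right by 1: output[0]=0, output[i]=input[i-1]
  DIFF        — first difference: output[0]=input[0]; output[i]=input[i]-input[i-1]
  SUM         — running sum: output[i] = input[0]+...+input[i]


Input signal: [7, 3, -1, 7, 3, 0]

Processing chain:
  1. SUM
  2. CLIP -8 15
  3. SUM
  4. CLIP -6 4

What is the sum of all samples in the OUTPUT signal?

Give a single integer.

Answer: 24

Derivation:
Input: [7, 3, -1, 7, 3, 0]
Stage 1 (SUM): sum[0..0]=7, sum[0..1]=10, sum[0..2]=9, sum[0..3]=16, sum[0..4]=19, sum[0..5]=19 -> [7, 10, 9, 16, 19, 19]
Stage 2 (CLIP -8 15): clip(7,-8,15)=7, clip(10,-8,15)=10, clip(9,-8,15)=9, clip(16,-8,15)=15, clip(19,-8,15)=15, clip(19,-8,15)=15 -> [7, 10, 9, 15, 15, 15]
Stage 3 (SUM): sum[0..0]=7, sum[0..1]=17, sum[0..2]=26, sum[0..3]=41, sum[0..4]=56, sum[0..5]=71 -> [7, 17, 26, 41, 56, 71]
Stage 4 (CLIP -6 4): clip(7,-6,4)=4, clip(17,-6,4)=4, clip(26,-6,4)=4, clip(41,-6,4)=4, clip(56,-6,4)=4, clip(71,-6,4)=4 -> [4, 4, 4, 4, 4, 4]
Output sum: 24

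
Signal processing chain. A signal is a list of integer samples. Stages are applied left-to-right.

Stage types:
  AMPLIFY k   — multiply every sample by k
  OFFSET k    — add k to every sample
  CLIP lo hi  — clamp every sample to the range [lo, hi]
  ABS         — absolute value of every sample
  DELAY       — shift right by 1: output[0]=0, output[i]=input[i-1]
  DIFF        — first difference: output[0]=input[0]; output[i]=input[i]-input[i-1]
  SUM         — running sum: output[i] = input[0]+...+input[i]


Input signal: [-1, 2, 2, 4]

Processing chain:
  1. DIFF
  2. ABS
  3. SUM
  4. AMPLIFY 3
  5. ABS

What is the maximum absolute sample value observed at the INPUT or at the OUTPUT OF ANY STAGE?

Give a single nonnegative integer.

Input: [-1, 2, 2, 4] (max |s|=4)
Stage 1 (DIFF): s[0]=-1, 2--1=3, 2-2=0, 4-2=2 -> [-1, 3, 0, 2] (max |s|=3)
Stage 2 (ABS): |-1|=1, |3|=3, |0|=0, |2|=2 -> [1, 3, 0, 2] (max |s|=3)
Stage 3 (SUM): sum[0..0]=1, sum[0..1]=4, sum[0..2]=4, sum[0..3]=6 -> [1, 4, 4, 6] (max |s|=6)
Stage 4 (AMPLIFY 3): 1*3=3, 4*3=12, 4*3=12, 6*3=18 -> [3, 12, 12, 18] (max |s|=18)
Stage 5 (ABS): |3|=3, |12|=12, |12|=12, |18|=18 -> [3, 12, 12, 18] (max |s|=18)
Overall max amplitude: 18

Answer: 18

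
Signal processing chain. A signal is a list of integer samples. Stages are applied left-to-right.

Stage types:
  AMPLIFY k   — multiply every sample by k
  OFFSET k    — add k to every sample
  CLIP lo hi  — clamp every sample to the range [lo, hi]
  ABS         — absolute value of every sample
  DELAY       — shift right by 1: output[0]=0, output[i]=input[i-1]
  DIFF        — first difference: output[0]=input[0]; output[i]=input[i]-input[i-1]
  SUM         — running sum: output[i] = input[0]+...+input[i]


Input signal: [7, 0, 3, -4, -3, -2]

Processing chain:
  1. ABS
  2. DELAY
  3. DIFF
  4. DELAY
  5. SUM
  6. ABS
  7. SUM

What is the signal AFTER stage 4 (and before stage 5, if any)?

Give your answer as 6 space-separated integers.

Input: [7, 0, 3, -4, -3, -2]
Stage 1 (ABS): |7|=7, |0|=0, |3|=3, |-4|=4, |-3|=3, |-2|=2 -> [7, 0, 3, 4, 3, 2]
Stage 2 (DELAY): [0, 7, 0, 3, 4, 3] = [0, 7, 0, 3, 4, 3] -> [0, 7, 0, 3, 4, 3]
Stage 3 (DIFF): s[0]=0, 7-0=7, 0-7=-7, 3-0=3, 4-3=1, 3-4=-1 -> [0, 7, -7, 3, 1, -1]
Stage 4 (DELAY): [0, 0, 7, -7, 3, 1] = [0, 0, 7, -7, 3, 1] -> [0, 0, 7, -7, 3, 1]

Answer: 0 0 7 -7 3 1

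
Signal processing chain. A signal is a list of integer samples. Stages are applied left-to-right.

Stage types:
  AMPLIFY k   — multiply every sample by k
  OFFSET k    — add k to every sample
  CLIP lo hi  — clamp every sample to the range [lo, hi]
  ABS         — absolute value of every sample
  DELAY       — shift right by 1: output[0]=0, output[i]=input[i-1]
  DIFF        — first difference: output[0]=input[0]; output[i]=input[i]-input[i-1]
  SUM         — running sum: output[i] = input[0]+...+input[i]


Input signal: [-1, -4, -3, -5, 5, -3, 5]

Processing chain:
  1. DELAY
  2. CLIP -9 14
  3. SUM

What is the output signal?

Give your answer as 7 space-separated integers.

Input: [-1, -4, -3, -5, 5, -3, 5]
Stage 1 (DELAY): [0, -1, -4, -3, -5, 5, -3] = [0, -1, -4, -3, -5, 5, -3] -> [0, -1, -4, -3, -5, 5, -3]
Stage 2 (CLIP -9 14): clip(0,-9,14)=0, clip(-1,-9,14)=-1, clip(-4,-9,14)=-4, clip(-3,-9,14)=-3, clip(-5,-9,14)=-5, clip(5,-9,14)=5, clip(-3,-9,14)=-3 -> [0, -1, -4, -3, -5, 5, -3]
Stage 3 (SUM): sum[0..0]=0, sum[0..1]=-1, sum[0..2]=-5, sum[0..3]=-8, sum[0..4]=-13, sum[0..5]=-8, sum[0..6]=-11 -> [0, -1, -5, -8, -13, -8, -11]

Answer: 0 -1 -5 -8 -13 -8 -11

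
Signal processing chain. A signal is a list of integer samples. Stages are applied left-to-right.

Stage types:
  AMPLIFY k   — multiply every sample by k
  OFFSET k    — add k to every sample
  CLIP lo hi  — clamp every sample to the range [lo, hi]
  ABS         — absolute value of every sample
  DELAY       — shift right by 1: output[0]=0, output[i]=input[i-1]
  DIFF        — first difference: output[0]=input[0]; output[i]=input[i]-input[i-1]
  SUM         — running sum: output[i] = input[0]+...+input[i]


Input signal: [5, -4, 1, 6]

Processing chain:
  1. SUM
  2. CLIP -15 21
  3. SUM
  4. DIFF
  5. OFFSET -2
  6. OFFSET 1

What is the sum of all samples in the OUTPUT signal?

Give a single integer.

Input: [5, -4, 1, 6]
Stage 1 (SUM): sum[0..0]=5, sum[0..1]=1, sum[0..2]=2, sum[0..3]=8 -> [5, 1, 2, 8]
Stage 2 (CLIP -15 21): clip(5,-15,21)=5, clip(1,-15,21)=1, clip(2,-15,21)=2, clip(8,-15,21)=8 -> [5, 1, 2, 8]
Stage 3 (SUM): sum[0..0]=5, sum[0..1]=6, sum[0..2]=8, sum[0..3]=16 -> [5, 6, 8, 16]
Stage 4 (DIFF): s[0]=5, 6-5=1, 8-6=2, 16-8=8 -> [5, 1, 2, 8]
Stage 5 (OFFSET -2): 5+-2=3, 1+-2=-1, 2+-2=0, 8+-2=6 -> [3, -1, 0, 6]
Stage 6 (OFFSET 1): 3+1=4, -1+1=0, 0+1=1, 6+1=7 -> [4, 0, 1, 7]
Output sum: 12

Answer: 12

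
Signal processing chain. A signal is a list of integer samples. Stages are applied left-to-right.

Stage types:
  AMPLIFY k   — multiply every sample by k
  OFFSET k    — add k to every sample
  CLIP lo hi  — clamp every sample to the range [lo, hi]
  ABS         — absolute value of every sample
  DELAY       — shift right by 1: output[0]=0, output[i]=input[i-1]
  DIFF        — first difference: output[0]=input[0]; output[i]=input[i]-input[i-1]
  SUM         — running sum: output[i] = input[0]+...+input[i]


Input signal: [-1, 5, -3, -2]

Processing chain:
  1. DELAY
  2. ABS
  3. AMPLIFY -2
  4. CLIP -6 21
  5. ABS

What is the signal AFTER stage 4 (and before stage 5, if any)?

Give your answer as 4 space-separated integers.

Input: [-1, 5, -3, -2]
Stage 1 (DELAY): [0, -1, 5, -3] = [0, -1, 5, -3] -> [0, -1, 5, -3]
Stage 2 (ABS): |0|=0, |-1|=1, |5|=5, |-3|=3 -> [0, 1, 5, 3]
Stage 3 (AMPLIFY -2): 0*-2=0, 1*-2=-2, 5*-2=-10, 3*-2=-6 -> [0, -2, -10, -6]
Stage 4 (CLIP -6 21): clip(0,-6,21)=0, clip(-2,-6,21)=-2, clip(-10,-6,21)=-6, clip(-6,-6,21)=-6 -> [0, -2, -6, -6]

Answer: 0 -2 -6 -6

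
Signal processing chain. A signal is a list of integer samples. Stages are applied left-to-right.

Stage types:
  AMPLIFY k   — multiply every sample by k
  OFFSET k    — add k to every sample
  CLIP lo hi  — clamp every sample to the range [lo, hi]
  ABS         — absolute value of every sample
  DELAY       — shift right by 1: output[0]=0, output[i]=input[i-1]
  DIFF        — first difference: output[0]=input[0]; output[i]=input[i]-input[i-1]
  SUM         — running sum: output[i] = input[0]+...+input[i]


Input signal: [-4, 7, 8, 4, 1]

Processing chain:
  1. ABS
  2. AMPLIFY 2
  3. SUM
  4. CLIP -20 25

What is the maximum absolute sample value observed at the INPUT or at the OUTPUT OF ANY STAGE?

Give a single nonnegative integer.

Answer: 48

Derivation:
Input: [-4, 7, 8, 4, 1] (max |s|=8)
Stage 1 (ABS): |-4|=4, |7|=7, |8|=8, |4|=4, |1|=1 -> [4, 7, 8, 4, 1] (max |s|=8)
Stage 2 (AMPLIFY 2): 4*2=8, 7*2=14, 8*2=16, 4*2=8, 1*2=2 -> [8, 14, 16, 8, 2] (max |s|=16)
Stage 3 (SUM): sum[0..0]=8, sum[0..1]=22, sum[0..2]=38, sum[0..3]=46, sum[0..4]=48 -> [8, 22, 38, 46, 48] (max |s|=48)
Stage 4 (CLIP -20 25): clip(8,-20,25)=8, clip(22,-20,25)=22, clip(38,-20,25)=25, clip(46,-20,25)=25, clip(48,-20,25)=25 -> [8, 22, 25, 25, 25] (max |s|=25)
Overall max amplitude: 48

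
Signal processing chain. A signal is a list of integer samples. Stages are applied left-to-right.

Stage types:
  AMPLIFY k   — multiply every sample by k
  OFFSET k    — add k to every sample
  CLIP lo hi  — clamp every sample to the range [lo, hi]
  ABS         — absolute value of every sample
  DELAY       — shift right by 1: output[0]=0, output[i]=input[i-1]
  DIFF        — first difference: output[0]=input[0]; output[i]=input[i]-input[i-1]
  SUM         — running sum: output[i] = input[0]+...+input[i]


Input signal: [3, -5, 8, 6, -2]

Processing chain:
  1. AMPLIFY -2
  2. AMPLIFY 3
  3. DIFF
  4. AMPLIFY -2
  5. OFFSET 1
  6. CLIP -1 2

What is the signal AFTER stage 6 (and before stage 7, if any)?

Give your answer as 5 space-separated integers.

Input: [3, -5, 8, 6, -2]
Stage 1 (AMPLIFY -2): 3*-2=-6, -5*-2=10, 8*-2=-16, 6*-2=-12, -2*-2=4 -> [-6, 10, -16, -12, 4]
Stage 2 (AMPLIFY 3): -6*3=-18, 10*3=30, -16*3=-48, -12*3=-36, 4*3=12 -> [-18, 30, -48, -36, 12]
Stage 3 (DIFF): s[0]=-18, 30--18=48, -48-30=-78, -36--48=12, 12--36=48 -> [-18, 48, -78, 12, 48]
Stage 4 (AMPLIFY -2): -18*-2=36, 48*-2=-96, -78*-2=156, 12*-2=-24, 48*-2=-96 -> [36, -96, 156, -24, -96]
Stage 5 (OFFSET 1): 36+1=37, -96+1=-95, 156+1=157, -24+1=-23, -96+1=-95 -> [37, -95, 157, -23, -95]
Stage 6 (CLIP -1 2): clip(37,-1,2)=2, clip(-95,-1,2)=-1, clip(157,-1,2)=2, clip(-23,-1,2)=-1, clip(-95,-1,2)=-1 -> [2, -1, 2, -1, -1]

Answer: 2 -1 2 -1 -1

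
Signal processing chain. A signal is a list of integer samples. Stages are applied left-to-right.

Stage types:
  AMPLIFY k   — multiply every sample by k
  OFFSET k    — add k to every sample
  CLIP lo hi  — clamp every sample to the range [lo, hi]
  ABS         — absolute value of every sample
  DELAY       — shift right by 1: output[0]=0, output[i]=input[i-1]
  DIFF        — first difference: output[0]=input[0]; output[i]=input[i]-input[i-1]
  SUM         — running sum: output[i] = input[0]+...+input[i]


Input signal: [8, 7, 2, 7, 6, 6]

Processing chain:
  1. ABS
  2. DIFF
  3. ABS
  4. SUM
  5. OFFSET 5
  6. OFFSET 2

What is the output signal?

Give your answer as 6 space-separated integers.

Answer: 15 16 21 26 27 27

Derivation:
Input: [8, 7, 2, 7, 6, 6]
Stage 1 (ABS): |8|=8, |7|=7, |2|=2, |7|=7, |6|=6, |6|=6 -> [8, 7, 2, 7, 6, 6]
Stage 2 (DIFF): s[0]=8, 7-8=-1, 2-7=-5, 7-2=5, 6-7=-1, 6-6=0 -> [8, -1, -5, 5, -1, 0]
Stage 3 (ABS): |8|=8, |-1|=1, |-5|=5, |5|=5, |-1|=1, |0|=0 -> [8, 1, 5, 5, 1, 0]
Stage 4 (SUM): sum[0..0]=8, sum[0..1]=9, sum[0..2]=14, sum[0..3]=19, sum[0..4]=20, sum[0..5]=20 -> [8, 9, 14, 19, 20, 20]
Stage 5 (OFFSET 5): 8+5=13, 9+5=14, 14+5=19, 19+5=24, 20+5=25, 20+5=25 -> [13, 14, 19, 24, 25, 25]
Stage 6 (OFFSET 2): 13+2=15, 14+2=16, 19+2=21, 24+2=26, 25+2=27, 25+2=27 -> [15, 16, 21, 26, 27, 27]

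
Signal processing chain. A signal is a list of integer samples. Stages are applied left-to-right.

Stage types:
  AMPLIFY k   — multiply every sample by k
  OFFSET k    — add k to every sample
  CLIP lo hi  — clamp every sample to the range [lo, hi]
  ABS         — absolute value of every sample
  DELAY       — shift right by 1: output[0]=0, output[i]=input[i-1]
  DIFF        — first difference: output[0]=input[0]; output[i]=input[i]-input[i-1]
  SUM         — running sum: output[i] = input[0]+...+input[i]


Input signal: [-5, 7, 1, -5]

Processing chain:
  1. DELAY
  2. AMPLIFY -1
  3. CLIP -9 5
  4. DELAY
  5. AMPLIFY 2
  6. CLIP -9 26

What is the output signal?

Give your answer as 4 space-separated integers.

Input: [-5, 7, 1, -5]
Stage 1 (DELAY): [0, -5, 7, 1] = [0, -5, 7, 1] -> [0, -5, 7, 1]
Stage 2 (AMPLIFY -1): 0*-1=0, -5*-1=5, 7*-1=-7, 1*-1=-1 -> [0, 5, -7, -1]
Stage 3 (CLIP -9 5): clip(0,-9,5)=0, clip(5,-9,5)=5, clip(-7,-9,5)=-7, clip(-1,-9,5)=-1 -> [0, 5, -7, -1]
Stage 4 (DELAY): [0, 0, 5, -7] = [0, 0, 5, -7] -> [0, 0, 5, -7]
Stage 5 (AMPLIFY 2): 0*2=0, 0*2=0, 5*2=10, -7*2=-14 -> [0, 0, 10, -14]
Stage 6 (CLIP -9 26): clip(0,-9,26)=0, clip(0,-9,26)=0, clip(10,-9,26)=10, clip(-14,-9,26)=-9 -> [0, 0, 10, -9]

Answer: 0 0 10 -9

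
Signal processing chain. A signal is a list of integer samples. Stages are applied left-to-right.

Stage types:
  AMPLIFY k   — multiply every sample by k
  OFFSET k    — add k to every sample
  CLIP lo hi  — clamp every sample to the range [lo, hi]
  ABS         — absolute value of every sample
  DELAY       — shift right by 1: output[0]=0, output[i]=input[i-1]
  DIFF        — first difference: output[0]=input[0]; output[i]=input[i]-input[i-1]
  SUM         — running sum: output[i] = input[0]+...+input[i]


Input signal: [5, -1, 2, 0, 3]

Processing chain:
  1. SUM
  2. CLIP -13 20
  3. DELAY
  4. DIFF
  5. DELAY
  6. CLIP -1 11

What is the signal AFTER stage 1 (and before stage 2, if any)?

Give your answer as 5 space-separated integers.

Input: [5, -1, 2, 0, 3]
Stage 1 (SUM): sum[0..0]=5, sum[0..1]=4, sum[0..2]=6, sum[0..3]=6, sum[0..4]=9 -> [5, 4, 6, 6, 9]

Answer: 5 4 6 6 9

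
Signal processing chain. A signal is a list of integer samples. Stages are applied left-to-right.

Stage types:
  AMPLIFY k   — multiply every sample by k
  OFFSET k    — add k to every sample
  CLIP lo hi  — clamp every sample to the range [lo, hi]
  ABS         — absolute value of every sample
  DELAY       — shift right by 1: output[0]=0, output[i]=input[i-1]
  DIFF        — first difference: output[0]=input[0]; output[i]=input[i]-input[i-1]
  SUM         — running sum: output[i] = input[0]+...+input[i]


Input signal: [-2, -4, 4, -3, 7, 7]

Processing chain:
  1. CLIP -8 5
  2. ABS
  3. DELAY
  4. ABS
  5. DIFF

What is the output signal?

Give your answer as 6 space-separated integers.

Answer: 0 2 2 0 -1 2

Derivation:
Input: [-2, -4, 4, -3, 7, 7]
Stage 1 (CLIP -8 5): clip(-2,-8,5)=-2, clip(-4,-8,5)=-4, clip(4,-8,5)=4, clip(-3,-8,5)=-3, clip(7,-8,5)=5, clip(7,-8,5)=5 -> [-2, -4, 4, -3, 5, 5]
Stage 2 (ABS): |-2|=2, |-4|=4, |4|=4, |-3|=3, |5|=5, |5|=5 -> [2, 4, 4, 3, 5, 5]
Stage 3 (DELAY): [0, 2, 4, 4, 3, 5] = [0, 2, 4, 4, 3, 5] -> [0, 2, 4, 4, 3, 5]
Stage 4 (ABS): |0|=0, |2|=2, |4|=4, |4|=4, |3|=3, |5|=5 -> [0, 2, 4, 4, 3, 5]
Stage 5 (DIFF): s[0]=0, 2-0=2, 4-2=2, 4-4=0, 3-4=-1, 5-3=2 -> [0, 2, 2, 0, -1, 2]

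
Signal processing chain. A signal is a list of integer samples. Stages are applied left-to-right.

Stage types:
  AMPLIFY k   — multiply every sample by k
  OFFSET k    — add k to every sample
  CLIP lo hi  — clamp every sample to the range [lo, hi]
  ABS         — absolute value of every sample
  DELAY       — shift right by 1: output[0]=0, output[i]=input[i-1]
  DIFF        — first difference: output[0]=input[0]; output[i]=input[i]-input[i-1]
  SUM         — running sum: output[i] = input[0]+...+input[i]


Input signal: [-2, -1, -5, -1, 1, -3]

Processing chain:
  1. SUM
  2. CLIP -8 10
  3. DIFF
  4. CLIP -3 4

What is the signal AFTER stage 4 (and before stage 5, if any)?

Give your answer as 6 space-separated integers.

Answer: -2 -1 -3 0 0 0

Derivation:
Input: [-2, -1, -5, -1, 1, -3]
Stage 1 (SUM): sum[0..0]=-2, sum[0..1]=-3, sum[0..2]=-8, sum[0..3]=-9, sum[0..4]=-8, sum[0..5]=-11 -> [-2, -3, -8, -9, -8, -11]
Stage 2 (CLIP -8 10): clip(-2,-8,10)=-2, clip(-3,-8,10)=-3, clip(-8,-8,10)=-8, clip(-9,-8,10)=-8, clip(-8,-8,10)=-8, clip(-11,-8,10)=-8 -> [-2, -3, -8, -8, -8, -8]
Stage 3 (DIFF): s[0]=-2, -3--2=-1, -8--3=-5, -8--8=0, -8--8=0, -8--8=0 -> [-2, -1, -5, 0, 0, 0]
Stage 4 (CLIP -3 4): clip(-2,-3,4)=-2, clip(-1,-3,4)=-1, clip(-5,-3,4)=-3, clip(0,-3,4)=0, clip(0,-3,4)=0, clip(0,-3,4)=0 -> [-2, -1, -3, 0, 0, 0]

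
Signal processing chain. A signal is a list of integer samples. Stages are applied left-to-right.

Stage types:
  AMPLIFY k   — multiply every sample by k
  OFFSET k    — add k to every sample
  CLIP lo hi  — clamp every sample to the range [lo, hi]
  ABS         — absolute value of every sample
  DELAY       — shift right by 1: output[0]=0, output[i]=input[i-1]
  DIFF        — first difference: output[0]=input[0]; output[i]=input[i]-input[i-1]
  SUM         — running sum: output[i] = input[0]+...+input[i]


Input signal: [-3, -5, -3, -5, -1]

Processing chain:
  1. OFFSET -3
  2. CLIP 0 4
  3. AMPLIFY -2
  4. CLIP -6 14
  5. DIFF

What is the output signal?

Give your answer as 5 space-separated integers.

Input: [-3, -5, -3, -5, -1]
Stage 1 (OFFSET -3): -3+-3=-6, -5+-3=-8, -3+-3=-6, -5+-3=-8, -1+-3=-4 -> [-6, -8, -6, -8, -4]
Stage 2 (CLIP 0 4): clip(-6,0,4)=0, clip(-8,0,4)=0, clip(-6,0,4)=0, clip(-8,0,4)=0, clip(-4,0,4)=0 -> [0, 0, 0, 0, 0]
Stage 3 (AMPLIFY -2): 0*-2=0, 0*-2=0, 0*-2=0, 0*-2=0, 0*-2=0 -> [0, 0, 0, 0, 0]
Stage 4 (CLIP -6 14): clip(0,-6,14)=0, clip(0,-6,14)=0, clip(0,-6,14)=0, clip(0,-6,14)=0, clip(0,-6,14)=0 -> [0, 0, 0, 0, 0]
Stage 5 (DIFF): s[0]=0, 0-0=0, 0-0=0, 0-0=0, 0-0=0 -> [0, 0, 0, 0, 0]

Answer: 0 0 0 0 0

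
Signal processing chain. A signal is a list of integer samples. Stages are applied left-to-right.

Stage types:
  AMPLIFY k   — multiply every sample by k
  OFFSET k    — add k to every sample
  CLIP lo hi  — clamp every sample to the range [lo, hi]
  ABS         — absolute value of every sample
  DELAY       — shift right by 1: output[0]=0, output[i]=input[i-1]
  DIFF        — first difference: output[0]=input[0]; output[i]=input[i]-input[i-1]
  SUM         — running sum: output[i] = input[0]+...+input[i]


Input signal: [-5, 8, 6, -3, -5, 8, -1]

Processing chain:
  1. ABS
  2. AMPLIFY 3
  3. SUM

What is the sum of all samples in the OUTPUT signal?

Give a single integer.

Answer: 471

Derivation:
Input: [-5, 8, 6, -3, -5, 8, -1]
Stage 1 (ABS): |-5|=5, |8|=8, |6|=6, |-3|=3, |-5|=5, |8|=8, |-1|=1 -> [5, 8, 6, 3, 5, 8, 1]
Stage 2 (AMPLIFY 3): 5*3=15, 8*3=24, 6*3=18, 3*3=9, 5*3=15, 8*3=24, 1*3=3 -> [15, 24, 18, 9, 15, 24, 3]
Stage 3 (SUM): sum[0..0]=15, sum[0..1]=39, sum[0..2]=57, sum[0..3]=66, sum[0..4]=81, sum[0..5]=105, sum[0..6]=108 -> [15, 39, 57, 66, 81, 105, 108]
Output sum: 471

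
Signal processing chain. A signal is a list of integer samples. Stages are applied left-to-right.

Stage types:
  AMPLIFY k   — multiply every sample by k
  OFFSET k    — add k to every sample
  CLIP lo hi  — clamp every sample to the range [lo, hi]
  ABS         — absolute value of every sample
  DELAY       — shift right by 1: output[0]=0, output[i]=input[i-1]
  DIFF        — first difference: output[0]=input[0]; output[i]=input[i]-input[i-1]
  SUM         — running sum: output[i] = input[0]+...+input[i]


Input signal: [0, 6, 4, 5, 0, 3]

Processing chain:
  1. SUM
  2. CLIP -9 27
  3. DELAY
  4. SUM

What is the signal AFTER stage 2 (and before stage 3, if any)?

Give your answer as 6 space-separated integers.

Answer: 0 6 10 15 15 18

Derivation:
Input: [0, 6, 4, 5, 0, 3]
Stage 1 (SUM): sum[0..0]=0, sum[0..1]=6, sum[0..2]=10, sum[0..3]=15, sum[0..4]=15, sum[0..5]=18 -> [0, 6, 10, 15, 15, 18]
Stage 2 (CLIP -9 27): clip(0,-9,27)=0, clip(6,-9,27)=6, clip(10,-9,27)=10, clip(15,-9,27)=15, clip(15,-9,27)=15, clip(18,-9,27)=18 -> [0, 6, 10, 15, 15, 18]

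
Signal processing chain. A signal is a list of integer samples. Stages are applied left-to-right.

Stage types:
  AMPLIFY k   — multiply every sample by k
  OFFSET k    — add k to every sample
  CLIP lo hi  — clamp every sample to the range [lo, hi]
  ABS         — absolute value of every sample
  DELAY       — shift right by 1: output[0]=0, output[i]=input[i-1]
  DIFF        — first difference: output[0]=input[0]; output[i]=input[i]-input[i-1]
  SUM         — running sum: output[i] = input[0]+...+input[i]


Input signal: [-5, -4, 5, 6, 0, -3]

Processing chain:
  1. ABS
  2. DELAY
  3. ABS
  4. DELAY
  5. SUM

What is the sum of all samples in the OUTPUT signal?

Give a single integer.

Answer: 48

Derivation:
Input: [-5, -4, 5, 6, 0, -3]
Stage 1 (ABS): |-5|=5, |-4|=4, |5|=5, |6|=6, |0|=0, |-3|=3 -> [5, 4, 5, 6, 0, 3]
Stage 2 (DELAY): [0, 5, 4, 5, 6, 0] = [0, 5, 4, 5, 6, 0] -> [0, 5, 4, 5, 6, 0]
Stage 3 (ABS): |0|=0, |5|=5, |4|=4, |5|=5, |6|=6, |0|=0 -> [0, 5, 4, 5, 6, 0]
Stage 4 (DELAY): [0, 0, 5, 4, 5, 6] = [0, 0, 5, 4, 5, 6] -> [0, 0, 5, 4, 5, 6]
Stage 5 (SUM): sum[0..0]=0, sum[0..1]=0, sum[0..2]=5, sum[0..3]=9, sum[0..4]=14, sum[0..5]=20 -> [0, 0, 5, 9, 14, 20]
Output sum: 48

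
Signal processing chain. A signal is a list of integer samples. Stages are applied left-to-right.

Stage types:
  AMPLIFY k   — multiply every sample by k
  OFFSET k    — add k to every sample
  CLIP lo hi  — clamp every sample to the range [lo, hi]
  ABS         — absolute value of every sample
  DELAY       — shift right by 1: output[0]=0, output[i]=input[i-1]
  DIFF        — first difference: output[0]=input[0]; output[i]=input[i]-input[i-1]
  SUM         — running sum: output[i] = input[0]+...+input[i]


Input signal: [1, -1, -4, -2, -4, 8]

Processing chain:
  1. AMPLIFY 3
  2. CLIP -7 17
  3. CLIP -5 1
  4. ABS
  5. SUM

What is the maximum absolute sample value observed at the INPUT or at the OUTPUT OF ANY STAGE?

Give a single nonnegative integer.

Input: [1, -1, -4, -2, -4, 8] (max |s|=8)
Stage 1 (AMPLIFY 3): 1*3=3, -1*3=-3, -4*3=-12, -2*3=-6, -4*3=-12, 8*3=24 -> [3, -3, -12, -6, -12, 24] (max |s|=24)
Stage 2 (CLIP -7 17): clip(3,-7,17)=3, clip(-3,-7,17)=-3, clip(-12,-7,17)=-7, clip(-6,-7,17)=-6, clip(-12,-7,17)=-7, clip(24,-7,17)=17 -> [3, -3, -7, -6, -7, 17] (max |s|=17)
Stage 3 (CLIP -5 1): clip(3,-5,1)=1, clip(-3,-5,1)=-3, clip(-7,-5,1)=-5, clip(-6,-5,1)=-5, clip(-7,-5,1)=-5, clip(17,-5,1)=1 -> [1, -3, -5, -5, -5, 1] (max |s|=5)
Stage 4 (ABS): |1|=1, |-3|=3, |-5|=5, |-5|=5, |-5|=5, |1|=1 -> [1, 3, 5, 5, 5, 1] (max |s|=5)
Stage 5 (SUM): sum[0..0]=1, sum[0..1]=4, sum[0..2]=9, sum[0..3]=14, sum[0..4]=19, sum[0..5]=20 -> [1, 4, 9, 14, 19, 20] (max |s|=20)
Overall max amplitude: 24

Answer: 24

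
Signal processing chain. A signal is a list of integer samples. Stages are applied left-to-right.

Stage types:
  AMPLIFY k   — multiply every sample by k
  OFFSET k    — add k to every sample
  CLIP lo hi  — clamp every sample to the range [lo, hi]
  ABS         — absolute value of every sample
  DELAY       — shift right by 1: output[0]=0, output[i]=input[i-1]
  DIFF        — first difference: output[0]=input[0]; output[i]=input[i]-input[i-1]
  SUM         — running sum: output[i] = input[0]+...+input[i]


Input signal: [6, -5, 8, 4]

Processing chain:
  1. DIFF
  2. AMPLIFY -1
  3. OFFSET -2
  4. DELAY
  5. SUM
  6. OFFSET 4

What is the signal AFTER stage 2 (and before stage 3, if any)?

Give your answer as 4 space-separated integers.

Input: [6, -5, 8, 4]
Stage 1 (DIFF): s[0]=6, -5-6=-11, 8--5=13, 4-8=-4 -> [6, -11, 13, -4]
Stage 2 (AMPLIFY -1): 6*-1=-6, -11*-1=11, 13*-1=-13, -4*-1=4 -> [-6, 11, -13, 4]

Answer: -6 11 -13 4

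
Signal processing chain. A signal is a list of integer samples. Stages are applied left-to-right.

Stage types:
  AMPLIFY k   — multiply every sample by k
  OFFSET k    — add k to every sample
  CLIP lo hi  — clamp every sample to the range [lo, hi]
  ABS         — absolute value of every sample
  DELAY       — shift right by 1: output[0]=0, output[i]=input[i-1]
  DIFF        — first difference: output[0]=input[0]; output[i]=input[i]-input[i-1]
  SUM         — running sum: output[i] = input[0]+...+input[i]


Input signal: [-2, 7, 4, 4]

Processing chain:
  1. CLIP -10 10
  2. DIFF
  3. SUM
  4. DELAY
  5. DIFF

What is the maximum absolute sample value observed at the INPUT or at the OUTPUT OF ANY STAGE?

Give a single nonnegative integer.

Input: [-2, 7, 4, 4] (max |s|=7)
Stage 1 (CLIP -10 10): clip(-2,-10,10)=-2, clip(7,-10,10)=7, clip(4,-10,10)=4, clip(4,-10,10)=4 -> [-2, 7, 4, 4] (max |s|=7)
Stage 2 (DIFF): s[0]=-2, 7--2=9, 4-7=-3, 4-4=0 -> [-2, 9, -3, 0] (max |s|=9)
Stage 3 (SUM): sum[0..0]=-2, sum[0..1]=7, sum[0..2]=4, sum[0..3]=4 -> [-2, 7, 4, 4] (max |s|=7)
Stage 4 (DELAY): [0, -2, 7, 4] = [0, -2, 7, 4] -> [0, -2, 7, 4] (max |s|=7)
Stage 5 (DIFF): s[0]=0, -2-0=-2, 7--2=9, 4-7=-3 -> [0, -2, 9, -3] (max |s|=9)
Overall max amplitude: 9

Answer: 9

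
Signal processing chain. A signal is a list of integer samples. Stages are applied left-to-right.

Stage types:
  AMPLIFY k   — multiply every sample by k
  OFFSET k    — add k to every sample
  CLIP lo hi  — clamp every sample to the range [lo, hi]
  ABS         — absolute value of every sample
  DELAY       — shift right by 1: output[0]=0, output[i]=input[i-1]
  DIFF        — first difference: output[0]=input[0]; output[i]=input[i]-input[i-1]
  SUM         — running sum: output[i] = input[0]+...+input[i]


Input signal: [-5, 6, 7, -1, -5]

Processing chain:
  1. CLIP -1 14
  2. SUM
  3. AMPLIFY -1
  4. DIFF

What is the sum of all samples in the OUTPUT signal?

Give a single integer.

Answer: -10

Derivation:
Input: [-5, 6, 7, -1, -5]
Stage 1 (CLIP -1 14): clip(-5,-1,14)=-1, clip(6,-1,14)=6, clip(7,-1,14)=7, clip(-1,-1,14)=-1, clip(-5,-1,14)=-1 -> [-1, 6, 7, -1, -1]
Stage 2 (SUM): sum[0..0]=-1, sum[0..1]=5, sum[0..2]=12, sum[0..3]=11, sum[0..4]=10 -> [-1, 5, 12, 11, 10]
Stage 3 (AMPLIFY -1): -1*-1=1, 5*-1=-5, 12*-1=-12, 11*-1=-11, 10*-1=-10 -> [1, -5, -12, -11, -10]
Stage 4 (DIFF): s[0]=1, -5-1=-6, -12--5=-7, -11--12=1, -10--11=1 -> [1, -6, -7, 1, 1]
Output sum: -10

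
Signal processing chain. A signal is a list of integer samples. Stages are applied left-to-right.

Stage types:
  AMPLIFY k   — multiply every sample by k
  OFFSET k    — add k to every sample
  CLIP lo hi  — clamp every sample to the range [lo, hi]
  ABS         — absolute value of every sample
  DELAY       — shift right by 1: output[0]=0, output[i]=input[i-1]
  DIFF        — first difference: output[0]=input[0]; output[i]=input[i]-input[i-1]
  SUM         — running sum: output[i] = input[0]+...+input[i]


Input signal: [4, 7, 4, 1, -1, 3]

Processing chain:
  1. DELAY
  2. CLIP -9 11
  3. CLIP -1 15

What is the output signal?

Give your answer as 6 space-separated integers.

Answer: 0 4 7 4 1 -1

Derivation:
Input: [4, 7, 4, 1, -1, 3]
Stage 1 (DELAY): [0, 4, 7, 4, 1, -1] = [0, 4, 7, 4, 1, -1] -> [0, 4, 7, 4, 1, -1]
Stage 2 (CLIP -9 11): clip(0,-9,11)=0, clip(4,-9,11)=4, clip(7,-9,11)=7, clip(4,-9,11)=4, clip(1,-9,11)=1, clip(-1,-9,11)=-1 -> [0, 4, 7, 4, 1, -1]
Stage 3 (CLIP -1 15): clip(0,-1,15)=0, clip(4,-1,15)=4, clip(7,-1,15)=7, clip(4,-1,15)=4, clip(1,-1,15)=1, clip(-1,-1,15)=-1 -> [0, 4, 7, 4, 1, -1]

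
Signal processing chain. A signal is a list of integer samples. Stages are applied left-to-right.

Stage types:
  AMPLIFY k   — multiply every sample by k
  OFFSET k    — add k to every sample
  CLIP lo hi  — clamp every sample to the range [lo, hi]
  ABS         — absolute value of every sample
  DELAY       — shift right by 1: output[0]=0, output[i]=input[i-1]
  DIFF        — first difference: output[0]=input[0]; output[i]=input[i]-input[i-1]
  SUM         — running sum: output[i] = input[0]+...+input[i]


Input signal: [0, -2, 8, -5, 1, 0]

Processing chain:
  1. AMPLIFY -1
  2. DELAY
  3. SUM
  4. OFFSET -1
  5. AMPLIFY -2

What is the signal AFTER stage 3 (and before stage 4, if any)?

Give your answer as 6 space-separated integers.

Answer: 0 0 2 -6 -1 -2

Derivation:
Input: [0, -2, 8, -5, 1, 0]
Stage 1 (AMPLIFY -1): 0*-1=0, -2*-1=2, 8*-1=-8, -5*-1=5, 1*-1=-1, 0*-1=0 -> [0, 2, -8, 5, -1, 0]
Stage 2 (DELAY): [0, 0, 2, -8, 5, -1] = [0, 0, 2, -8, 5, -1] -> [0, 0, 2, -8, 5, -1]
Stage 3 (SUM): sum[0..0]=0, sum[0..1]=0, sum[0..2]=2, sum[0..3]=-6, sum[0..4]=-1, sum[0..5]=-2 -> [0, 0, 2, -6, -1, -2]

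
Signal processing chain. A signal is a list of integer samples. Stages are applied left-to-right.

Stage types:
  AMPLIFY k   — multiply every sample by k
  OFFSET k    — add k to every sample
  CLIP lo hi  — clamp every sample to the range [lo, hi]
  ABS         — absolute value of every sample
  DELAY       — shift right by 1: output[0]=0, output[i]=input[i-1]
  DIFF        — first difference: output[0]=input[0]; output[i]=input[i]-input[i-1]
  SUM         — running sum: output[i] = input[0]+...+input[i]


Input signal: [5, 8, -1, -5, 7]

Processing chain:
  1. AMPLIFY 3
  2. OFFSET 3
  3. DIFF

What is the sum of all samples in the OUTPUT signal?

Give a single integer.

Answer: 24

Derivation:
Input: [5, 8, -1, -5, 7]
Stage 1 (AMPLIFY 3): 5*3=15, 8*3=24, -1*3=-3, -5*3=-15, 7*3=21 -> [15, 24, -3, -15, 21]
Stage 2 (OFFSET 3): 15+3=18, 24+3=27, -3+3=0, -15+3=-12, 21+3=24 -> [18, 27, 0, -12, 24]
Stage 3 (DIFF): s[0]=18, 27-18=9, 0-27=-27, -12-0=-12, 24--12=36 -> [18, 9, -27, -12, 36]
Output sum: 24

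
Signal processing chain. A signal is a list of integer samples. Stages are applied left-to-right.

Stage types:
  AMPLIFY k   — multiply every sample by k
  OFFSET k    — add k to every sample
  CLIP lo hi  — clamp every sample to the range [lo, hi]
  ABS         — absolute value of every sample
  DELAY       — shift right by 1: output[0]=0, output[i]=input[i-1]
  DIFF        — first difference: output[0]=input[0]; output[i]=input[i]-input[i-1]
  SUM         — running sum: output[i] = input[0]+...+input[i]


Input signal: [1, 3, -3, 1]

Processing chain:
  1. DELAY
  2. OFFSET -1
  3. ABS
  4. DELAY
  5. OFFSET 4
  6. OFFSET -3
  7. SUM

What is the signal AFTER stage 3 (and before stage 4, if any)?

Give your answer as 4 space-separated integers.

Answer: 1 0 2 4

Derivation:
Input: [1, 3, -3, 1]
Stage 1 (DELAY): [0, 1, 3, -3] = [0, 1, 3, -3] -> [0, 1, 3, -3]
Stage 2 (OFFSET -1): 0+-1=-1, 1+-1=0, 3+-1=2, -3+-1=-4 -> [-1, 0, 2, -4]
Stage 3 (ABS): |-1|=1, |0|=0, |2|=2, |-4|=4 -> [1, 0, 2, 4]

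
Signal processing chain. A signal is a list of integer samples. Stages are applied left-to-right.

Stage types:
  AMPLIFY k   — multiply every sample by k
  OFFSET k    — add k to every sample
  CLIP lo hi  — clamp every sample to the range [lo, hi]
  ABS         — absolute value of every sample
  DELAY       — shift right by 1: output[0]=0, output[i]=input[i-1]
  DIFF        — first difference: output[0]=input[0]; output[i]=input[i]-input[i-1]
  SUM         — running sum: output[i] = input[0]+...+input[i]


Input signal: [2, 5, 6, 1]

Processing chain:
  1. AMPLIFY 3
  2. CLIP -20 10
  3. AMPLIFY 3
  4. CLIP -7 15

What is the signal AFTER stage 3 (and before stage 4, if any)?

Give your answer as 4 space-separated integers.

Input: [2, 5, 6, 1]
Stage 1 (AMPLIFY 3): 2*3=6, 5*3=15, 6*3=18, 1*3=3 -> [6, 15, 18, 3]
Stage 2 (CLIP -20 10): clip(6,-20,10)=6, clip(15,-20,10)=10, clip(18,-20,10)=10, clip(3,-20,10)=3 -> [6, 10, 10, 3]
Stage 3 (AMPLIFY 3): 6*3=18, 10*3=30, 10*3=30, 3*3=9 -> [18, 30, 30, 9]

Answer: 18 30 30 9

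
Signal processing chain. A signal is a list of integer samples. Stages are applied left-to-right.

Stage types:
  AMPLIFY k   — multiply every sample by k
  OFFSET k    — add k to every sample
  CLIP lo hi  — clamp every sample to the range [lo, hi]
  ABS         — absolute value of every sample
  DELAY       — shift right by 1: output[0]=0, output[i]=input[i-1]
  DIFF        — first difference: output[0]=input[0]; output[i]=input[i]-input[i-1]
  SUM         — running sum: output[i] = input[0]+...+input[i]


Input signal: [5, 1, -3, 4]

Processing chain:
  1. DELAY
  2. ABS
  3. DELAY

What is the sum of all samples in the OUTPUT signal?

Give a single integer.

Answer: 6

Derivation:
Input: [5, 1, -3, 4]
Stage 1 (DELAY): [0, 5, 1, -3] = [0, 5, 1, -3] -> [0, 5, 1, -3]
Stage 2 (ABS): |0|=0, |5|=5, |1|=1, |-3|=3 -> [0, 5, 1, 3]
Stage 3 (DELAY): [0, 0, 5, 1] = [0, 0, 5, 1] -> [0, 0, 5, 1]
Output sum: 6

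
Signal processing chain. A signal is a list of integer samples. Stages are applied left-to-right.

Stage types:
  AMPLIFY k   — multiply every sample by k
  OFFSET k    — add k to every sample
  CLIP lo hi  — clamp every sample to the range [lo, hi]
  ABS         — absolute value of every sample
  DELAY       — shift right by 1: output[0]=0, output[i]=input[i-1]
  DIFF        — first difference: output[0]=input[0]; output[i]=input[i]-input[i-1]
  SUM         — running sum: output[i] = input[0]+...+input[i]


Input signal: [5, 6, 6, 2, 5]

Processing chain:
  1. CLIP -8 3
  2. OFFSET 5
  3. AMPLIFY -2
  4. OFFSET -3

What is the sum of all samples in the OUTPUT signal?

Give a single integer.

Answer: -93

Derivation:
Input: [5, 6, 6, 2, 5]
Stage 1 (CLIP -8 3): clip(5,-8,3)=3, clip(6,-8,3)=3, clip(6,-8,3)=3, clip(2,-8,3)=2, clip(5,-8,3)=3 -> [3, 3, 3, 2, 3]
Stage 2 (OFFSET 5): 3+5=8, 3+5=8, 3+5=8, 2+5=7, 3+5=8 -> [8, 8, 8, 7, 8]
Stage 3 (AMPLIFY -2): 8*-2=-16, 8*-2=-16, 8*-2=-16, 7*-2=-14, 8*-2=-16 -> [-16, -16, -16, -14, -16]
Stage 4 (OFFSET -3): -16+-3=-19, -16+-3=-19, -16+-3=-19, -14+-3=-17, -16+-3=-19 -> [-19, -19, -19, -17, -19]
Output sum: -93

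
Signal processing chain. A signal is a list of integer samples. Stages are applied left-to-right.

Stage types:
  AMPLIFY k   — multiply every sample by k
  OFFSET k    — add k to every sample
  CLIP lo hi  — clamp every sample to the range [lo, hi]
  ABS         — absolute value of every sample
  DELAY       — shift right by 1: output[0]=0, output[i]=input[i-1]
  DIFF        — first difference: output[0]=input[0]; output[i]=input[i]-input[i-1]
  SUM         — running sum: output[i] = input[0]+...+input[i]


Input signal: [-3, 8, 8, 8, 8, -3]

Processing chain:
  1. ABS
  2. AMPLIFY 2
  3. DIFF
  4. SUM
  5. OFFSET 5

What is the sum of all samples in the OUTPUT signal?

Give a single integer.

Answer: 106

Derivation:
Input: [-3, 8, 8, 8, 8, -3]
Stage 1 (ABS): |-3|=3, |8|=8, |8|=8, |8|=8, |8|=8, |-3|=3 -> [3, 8, 8, 8, 8, 3]
Stage 2 (AMPLIFY 2): 3*2=6, 8*2=16, 8*2=16, 8*2=16, 8*2=16, 3*2=6 -> [6, 16, 16, 16, 16, 6]
Stage 3 (DIFF): s[0]=6, 16-6=10, 16-16=0, 16-16=0, 16-16=0, 6-16=-10 -> [6, 10, 0, 0, 0, -10]
Stage 4 (SUM): sum[0..0]=6, sum[0..1]=16, sum[0..2]=16, sum[0..3]=16, sum[0..4]=16, sum[0..5]=6 -> [6, 16, 16, 16, 16, 6]
Stage 5 (OFFSET 5): 6+5=11, 16+5=21, 16+5=21, 16+5=21, 16+5=21, 6+5=11 -> [11, 21, 21, 21, 21, 11]
Output sum: 106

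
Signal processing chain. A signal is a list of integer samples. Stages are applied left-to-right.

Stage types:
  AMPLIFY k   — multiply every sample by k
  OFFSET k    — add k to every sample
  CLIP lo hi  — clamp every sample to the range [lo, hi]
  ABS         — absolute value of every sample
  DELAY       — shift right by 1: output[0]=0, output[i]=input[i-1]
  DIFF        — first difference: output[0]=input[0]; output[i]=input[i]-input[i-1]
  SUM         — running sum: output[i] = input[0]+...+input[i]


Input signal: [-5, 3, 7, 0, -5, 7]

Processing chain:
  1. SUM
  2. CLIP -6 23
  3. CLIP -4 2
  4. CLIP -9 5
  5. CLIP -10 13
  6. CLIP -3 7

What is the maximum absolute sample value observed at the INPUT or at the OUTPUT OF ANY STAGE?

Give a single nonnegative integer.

Input: [-5, 3, 7, 0, -5, 7] (max |s|=7)
Stage 1 (SUM): sum[0..0]=-5, sum[0..1]=-2, sum[0..2]=5, sum[0..3]=5, sum[0..4]=0, sum[0..5]=7 -> [-5, -2, 5, 5, 0, 7] (max |s|=7)
Stage 2 (CLIP -6 23): clip(-5,-6,23)=-5, clip(-2,-6,23)=-2, clip(5,-6,23)=5, clip(5,-6,23)=5, clip(0,-6,23)=0, clip(7,-6,23)=7 -> [-5, -2, 5, 5, 0, 7] (max |s|=7)
Stage 3 (CLIP -4 2): clip(-5,-4,2)=-4, clip(-2,-4,2)=-2, clip(5,-4,2)=2, clip(5,-4,2)=2, clip(0,-4,2)=0, clip(7,-4,2)=2 -> [-4, -2, 2, 2, 0, 2] (max |s|=4)
Stage 4 (CLIP -9 5): clip(-4,-9,5)=-4, clip(-2,-9,5)=-2, clip(2,-9,5)=2, clip(2,-9,5)=2, clip(0,-9,5)=0, clip(2,-9,5)=2 -> [-4, -2, 2, 2, 0, 2] (max |s|=4)
Stage 5 (CLIP -10 13): clip(-4,-10,13)=-4, clip(-2,-10,13)=-2, clip(2,-10,13)=2, clip(2,-10,13)=2, clip(0,-10,13)=0, clip(2,-10,13)=2 -> [-4, -2, 2, 2, 0, 2] (max |s|=4)
Stage 6 (CLIP -3 7): clip(-4,-3,7)=-3, clip(-2,-3,7)=-2, clip(2,-3,7)=2, clip(2,-3,7)=2, clip(0,-3,7)=0, clip(2,-3,7)=2 -> [-3, -2, 2, 2, 0, 2] (max |s|=3)
Overall max amplitude: 7

Answer: 7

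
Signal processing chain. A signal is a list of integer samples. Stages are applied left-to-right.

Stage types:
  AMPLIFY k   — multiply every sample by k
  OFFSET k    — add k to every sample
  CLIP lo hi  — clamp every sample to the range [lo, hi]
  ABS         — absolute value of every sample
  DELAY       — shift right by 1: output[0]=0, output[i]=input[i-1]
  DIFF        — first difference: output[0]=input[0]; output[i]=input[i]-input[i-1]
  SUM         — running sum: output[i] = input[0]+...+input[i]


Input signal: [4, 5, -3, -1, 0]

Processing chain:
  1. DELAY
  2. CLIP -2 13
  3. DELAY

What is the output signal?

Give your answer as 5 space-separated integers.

Answer: 0 0 4 5 -2

Derivation:
Input: [4, 5, -3, -1, 0]
Stage 1 (DELAY): [0, 4, 5, -3, -1] = [0, 4, 5, -3, -1] -> [0, 4, 5, -3, -1]
Stage 2 (CLIP -2 13): clip(0,-2,13)=0, clip(4,-2,13)=4, clip(5,-2,13)=5, clip(-3,-2,13)=-2, clip(-1,-2,13)=-1 -> [0, 4, 5, -2, -1]
Stage 3 (DELAY): [0, 0, 4, 5, -2] = [0, 0, 4, 5, -2] -> [0, 0, 4, 5, -2]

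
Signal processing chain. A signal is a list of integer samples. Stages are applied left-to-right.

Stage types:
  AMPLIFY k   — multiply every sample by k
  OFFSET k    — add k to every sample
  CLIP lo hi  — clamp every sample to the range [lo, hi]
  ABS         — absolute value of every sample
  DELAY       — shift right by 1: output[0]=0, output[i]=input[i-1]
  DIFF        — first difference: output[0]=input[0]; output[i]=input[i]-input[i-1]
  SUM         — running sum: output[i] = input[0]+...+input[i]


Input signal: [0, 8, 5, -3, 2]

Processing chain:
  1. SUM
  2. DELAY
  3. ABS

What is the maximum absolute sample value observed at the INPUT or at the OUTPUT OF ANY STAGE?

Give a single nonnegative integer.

Answer: 13

Derivation:
Input: [0, 8, 5, -3, 2] (max |s|=8)
Stage 1 (SUM): sum[0..0]=0, sum[0..1]=8, sum[0..2]=13, sum[0..3]=10, sum[0..4]=12 -> [0, 8, 13, 10, 12] (max |s|=13)
Stage 2 (DELAY): [0, 0, 8, 13, 10] = [0, 0, 8, 13, 10] -> [0, 0, 8, 13, 10] (max |s|=13)
Stage 3 (ABS): |0|=0, |0|=0, |8|=8, |13|=13, |10|=10 -> [0, 0, 8, 13, 10] (max |s|=13)
Overall max amplitude: 13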